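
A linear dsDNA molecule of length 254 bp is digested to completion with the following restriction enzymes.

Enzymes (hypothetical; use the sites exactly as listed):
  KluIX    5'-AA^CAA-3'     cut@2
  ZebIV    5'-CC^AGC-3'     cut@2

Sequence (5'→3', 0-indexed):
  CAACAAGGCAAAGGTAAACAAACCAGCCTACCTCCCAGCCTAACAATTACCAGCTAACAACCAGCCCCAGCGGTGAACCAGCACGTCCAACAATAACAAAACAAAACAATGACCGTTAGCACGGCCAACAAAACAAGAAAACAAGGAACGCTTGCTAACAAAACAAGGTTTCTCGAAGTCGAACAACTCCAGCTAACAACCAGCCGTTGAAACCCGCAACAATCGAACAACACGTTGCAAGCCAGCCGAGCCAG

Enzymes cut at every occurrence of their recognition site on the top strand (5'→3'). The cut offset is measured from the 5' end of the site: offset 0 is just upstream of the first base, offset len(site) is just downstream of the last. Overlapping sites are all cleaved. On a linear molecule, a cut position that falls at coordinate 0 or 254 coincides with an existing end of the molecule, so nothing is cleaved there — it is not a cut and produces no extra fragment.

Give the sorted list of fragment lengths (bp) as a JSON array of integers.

Site scan:
  KluIX AACAA/2: at [1, 16, 41, 55, 88, 94, 99, 104, 126, 131, 139, 156, 161, 181, 194, 217, 225] ⇒ [3, 18, 43, 57, 90, 96, 101, 106, 128, 133, 141, 158, 163, 183, 196, 219, 227]
  ZebIV CCAGC/2: at [22, 34, 49, 60, 66, 77, 188, 199, 241] ⇒ [24, 36, 51, 62, 68, 79, 190, 201, 243]

All cut coordinates (distinct, sorted): [3, 18, 24, 36, 43, 51, 57, 62, 68, 79, 90, 96, 101, 106, 128, 133, 141, 158, 163, 183, 190, 196, 201, 219, 227, 243]

Fragments:
  [0,3): 3 bp
  [3,18): 15 bp
  [18,24): 6 bp
  [24,36): 12 bp
  [36,43): 7 bp
  [43,51): 8 bp
  [51,57): 6 bp
  [57,62): 5 bp
  [62,68): 6 bp
  [68,79): 11 bp
  [79,90): 11 bp
  [90,96): 6 bp
  [96,101): 5 bp
  [101,106): 5 bp
  [106,128): 22 bp
  [128,133): 5 bp
  [133,141): 8 bp
  [141,158): 17 bp
  [158,163): 5 bp
  [163,183): 20 bp
  [183,190): 7 bp
  [190,196): 6 bp
  [196,201): 5 bp
  [201,219): 18 bp
  [219,227): 8 bp
  [227,243): 16 bp
  [243,254): 11 bp

[3,5,5,5,5,5,5,6,6,6,6,6,7,7,8,8,8,11,11,11,12,15,16,17,18,20,22]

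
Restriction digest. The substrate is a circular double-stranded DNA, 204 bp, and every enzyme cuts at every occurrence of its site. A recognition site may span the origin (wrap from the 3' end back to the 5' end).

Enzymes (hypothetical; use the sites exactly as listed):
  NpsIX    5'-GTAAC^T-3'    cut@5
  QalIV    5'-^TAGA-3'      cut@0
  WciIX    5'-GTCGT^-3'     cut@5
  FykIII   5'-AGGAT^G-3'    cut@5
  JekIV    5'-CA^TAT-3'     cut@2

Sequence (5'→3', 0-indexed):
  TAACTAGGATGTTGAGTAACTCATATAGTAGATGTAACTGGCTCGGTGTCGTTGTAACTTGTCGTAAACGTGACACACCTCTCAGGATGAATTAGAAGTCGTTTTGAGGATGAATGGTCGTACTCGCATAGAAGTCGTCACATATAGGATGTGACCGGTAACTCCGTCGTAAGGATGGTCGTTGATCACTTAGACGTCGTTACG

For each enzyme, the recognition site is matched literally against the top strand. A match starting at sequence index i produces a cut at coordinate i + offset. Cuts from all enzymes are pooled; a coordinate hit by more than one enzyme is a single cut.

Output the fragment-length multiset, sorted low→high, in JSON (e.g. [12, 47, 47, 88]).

Site scan:
  NpsIX GTAACT/5: at [15, 33, 53, 157, 203] ⇒ [4, 20, 38, 58, 162]
  QalIV TAGA/0: at [28, 92, 128, 190] ⇒ [28, 92, 128, 190]
  WciIX GTCGT/5: at [47, 60, 97, 116, 133, 165, 177, 195] ⇒ [52, 65, 102, 121, 138, 170, 182, 200]
  FykIII AGGATG/5: at [5, 83, 106, 145, 171] ⇒ [10, 88, 111, 150, 176]
  JekIV CATAT/2: at [21, 140] ⇒ [23, 142]

All cut coordinates (distinct, sorted): [4, 10, 20, 23, 28, 38, 52, 58, 65, 88, 92, 102, 111, 121, 128, 138, 142, 150, 162, 170, 176, 182, 190, 200]

Fragments:
  4→10: 6 bp
  10→20: 10 bp
  20→23: 3 bp
  23→28: 5 bp
  28→38: 10 bp
  38→52: 14 bp
  52→58: 6 bp
  58→65: 7 bp
  65→88: 23 bp
  88→92: 4 bp
  92→102: 10 bp
  102→111: 9 bp
  111→121: 10 bp
  121→128: 7 bp
  128→138: 10 bp
  138→142: 4 bp
  142→150: 8 bp
  150→162: 12 bp
  162→170: 8 bp
  170→176: 6 bp
  176→182: 6 bp
  182→190: 8 bp
  190→200: 10 bp
  200→4 (wrap): 204-200+4 = 8 bp

[3,4,4,5,6,6,6,6,7,7,8,8,8,8,9,10,10,10,10,10,10,12,14,23]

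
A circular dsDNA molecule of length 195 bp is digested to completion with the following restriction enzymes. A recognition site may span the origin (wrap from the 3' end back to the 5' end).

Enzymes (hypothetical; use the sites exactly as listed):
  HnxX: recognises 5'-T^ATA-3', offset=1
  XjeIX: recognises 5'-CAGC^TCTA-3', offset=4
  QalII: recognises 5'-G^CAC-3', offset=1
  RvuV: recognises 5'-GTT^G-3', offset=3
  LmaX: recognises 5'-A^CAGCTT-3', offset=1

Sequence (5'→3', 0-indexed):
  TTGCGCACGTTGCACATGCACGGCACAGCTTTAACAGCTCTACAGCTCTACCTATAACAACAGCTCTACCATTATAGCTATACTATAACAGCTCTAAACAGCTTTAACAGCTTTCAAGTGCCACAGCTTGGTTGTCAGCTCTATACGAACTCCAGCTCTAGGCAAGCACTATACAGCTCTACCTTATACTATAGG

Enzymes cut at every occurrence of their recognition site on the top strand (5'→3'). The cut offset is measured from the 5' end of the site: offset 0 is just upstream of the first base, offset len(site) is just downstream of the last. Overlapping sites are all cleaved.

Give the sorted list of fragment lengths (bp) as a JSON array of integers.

Scan for sites:
  HnxX TATA/1: at [52, 72, 78, 83, 141, 169, 184, 189] ⇒ [53, 73, 79, 84, 142, 170, 185, 190]
  XjeIX CAGCTCTA/4: at [34, 42, 60, 88, 135, 152, 173] ⇒ [38, 46, 64, 92, 139, 156, 177]
  QalII GCAC/1: at [4, 11, 17, 22, 165] ⇒ [5, 12, 18, 23, 166]
  RvuV GTTG/3: at [8, 130, 194] ⇒ [2, 11, 133]
  LmaX ACAGCTT/1: at [24, 97, 106, 122] ⇒ [25, 98, 107, 123]

All cut coordinates (distinct, sorted): [2, 5, 11, 12, 18, 23, 25, 38, 46, 53, 64, 73, 79, 84, 92, 98, 107, 123, 133, 139, 142, 156, 166, 170, 177, 185, 190]

Fragment lengths:
  2→5: 3 bp
  5→11: 6 bp
  11→12: 1 bp
  12→18: 6 bp
  18→23: 5 bp
  23→25: 2 bp
  25→38: 13 bp
  38→46: 8 bp
  46→53: 7 bp
  53→64: 11 bp
  64→73: 9 bp
  73→79: 6 bp
  79→84: 5 bp
  84→92: 8 bp
  92→98: 6 bp
  98→107: 9 bp
  107→123: 16 bp
  123→133: 10 bp
  133→139: 6 bp
  139→142: 3 bp
  142→156: 14 bp
  156→166: 10 bp
  166→170: 4 bp
  170→177: 7 bp
  177→185: 8 bp
  185→190: 5 bp
  190→2 (wrap): 195-190+2 = 7 bp

[1,2,3,3,4,5,5,5,6,6,6,6,6,7,7,7,8,8,8,9,9,10,10,11,13,14,16]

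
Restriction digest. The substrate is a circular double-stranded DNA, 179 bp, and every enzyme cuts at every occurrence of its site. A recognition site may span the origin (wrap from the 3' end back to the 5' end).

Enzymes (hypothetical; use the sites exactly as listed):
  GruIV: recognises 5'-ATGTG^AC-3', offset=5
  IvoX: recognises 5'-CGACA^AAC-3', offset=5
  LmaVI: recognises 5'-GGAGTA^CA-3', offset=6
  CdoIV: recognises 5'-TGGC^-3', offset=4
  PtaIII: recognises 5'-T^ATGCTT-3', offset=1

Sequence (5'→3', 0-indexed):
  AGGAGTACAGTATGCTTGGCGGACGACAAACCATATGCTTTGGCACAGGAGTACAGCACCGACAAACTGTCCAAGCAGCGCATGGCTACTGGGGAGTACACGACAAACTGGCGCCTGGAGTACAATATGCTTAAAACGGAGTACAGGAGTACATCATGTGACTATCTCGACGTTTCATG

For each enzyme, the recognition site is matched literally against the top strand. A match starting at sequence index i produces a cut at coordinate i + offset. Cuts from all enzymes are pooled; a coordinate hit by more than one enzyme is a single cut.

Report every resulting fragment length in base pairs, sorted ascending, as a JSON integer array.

Site scan:
  GruIV ATGTGAC/5: at [155] ⇒ [160]
  IvoX CGACAAAC/5: at [23, 59, 100] ⇒ [28, 64, 105]
  LmaVI GGAGTACA/6: at [1, 47, 92, 116, 137, 145] ⇒ [7, 53, 98, 122, 143, 151]
  CdoIV TGGC/4: at [16, 40, 82, 108] ⇒ [20, 44, 86, 112]
  PtaIII TATGCTT/1: at [10, 33, 125] ⇒ [11, 34, 126]

All cut coordinates (distinct, sorted): [7, 11, 20, 28, 34, 44, 53, 64, 86, 98, 105, 112, 122, 126, 143, 151, 160]

Fragments:
  7→11: 4 bp
  11→20: 9 bp
  20→28: 8 bp
  28→34: 6 bp
  34→44: 10 bp
  44→53: 9 bp
  53→64: 11 bp
  64→86: 22 bp
  86→98: 12 bp
  98→105: 7 bp
  105→112: 7 bp
  112→122: 10 bp
  122→126: 4 bp
  126→143: 17 bp
  143→151: 8 bp
  151→160: 9 bp
  160→7 (wrap): 179-160+7 = 26 bp

[4,4,6,7,7,8,8,9,9,9,10,10,11,12,17,22,26]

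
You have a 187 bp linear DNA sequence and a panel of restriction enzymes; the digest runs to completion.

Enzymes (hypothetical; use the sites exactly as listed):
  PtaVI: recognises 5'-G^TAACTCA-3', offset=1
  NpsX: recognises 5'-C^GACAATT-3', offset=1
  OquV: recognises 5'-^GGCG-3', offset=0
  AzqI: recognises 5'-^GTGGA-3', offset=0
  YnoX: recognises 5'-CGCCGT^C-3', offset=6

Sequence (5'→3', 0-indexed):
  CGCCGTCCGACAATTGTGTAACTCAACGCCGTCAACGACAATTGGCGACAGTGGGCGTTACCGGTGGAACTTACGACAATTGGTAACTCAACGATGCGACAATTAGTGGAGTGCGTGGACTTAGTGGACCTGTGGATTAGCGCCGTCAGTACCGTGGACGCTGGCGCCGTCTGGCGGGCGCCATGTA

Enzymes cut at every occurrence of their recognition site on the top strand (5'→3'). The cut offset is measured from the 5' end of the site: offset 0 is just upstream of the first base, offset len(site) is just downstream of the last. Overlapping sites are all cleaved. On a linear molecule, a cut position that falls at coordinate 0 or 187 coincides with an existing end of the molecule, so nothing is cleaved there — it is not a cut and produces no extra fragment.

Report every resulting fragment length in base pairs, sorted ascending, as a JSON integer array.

Per-enzyme occurrences:
  PtaVI (GTAACTCA, off=1): starts [17, 82] → cuts [18, 83]
  NpsX (CGACAATT, off=1): starts [7, 35, 73, 96] → cuts [8, 36, 74, 97]
  OquV (GGCG, off=0): starts [43, 53, 162, 172, 176] → cuts [43, 53, 162, 172, 176]
  AzqI (GTGGA, off=0): starts [63, 105, 114, 123, 131, 153] → cuts [63, 105, 114, 123, 131, 153]
  YnoX (CGCCGTC, off=6): starts [0, 26, 140, 164] → cuts [6, 32, 146, 170]

Pooled cuts: [6, 8, 18, 32, 36, 43, 53, 63, 74, 83, 97, 105, 114, 123, 131, 146, 153, 162, 170, 172, 176]

Fragments:
  [0,6): 6 bp
  [6,8): 2 bp
  [8,18): 10 bp
  [18,32): 14 bp
  [32,36): 4 bp
  [36,43): 7 bp
  [43,53): 10 bp
  [53,63): 10 bp
  [63,74): 11 bp
  [74,83): 9 bp
  [83,97): 14 bp
  [97,105): 8 bp
  [105,114): 9 bp
  [114,123): 9 bp
  [123,131): 8 bp
  [131,146): 15 bp
  [146,153): 7 bp
  [153,162): 9 bp
  [162,170): 8 bp
  [170,172): 2 bp
  [172,176): 4 bp
  [176,187): 11 bp

[2,2,4,4,6,7,7,8,8,8,9,9,9,9,10,10,10,11,11,14,14,15]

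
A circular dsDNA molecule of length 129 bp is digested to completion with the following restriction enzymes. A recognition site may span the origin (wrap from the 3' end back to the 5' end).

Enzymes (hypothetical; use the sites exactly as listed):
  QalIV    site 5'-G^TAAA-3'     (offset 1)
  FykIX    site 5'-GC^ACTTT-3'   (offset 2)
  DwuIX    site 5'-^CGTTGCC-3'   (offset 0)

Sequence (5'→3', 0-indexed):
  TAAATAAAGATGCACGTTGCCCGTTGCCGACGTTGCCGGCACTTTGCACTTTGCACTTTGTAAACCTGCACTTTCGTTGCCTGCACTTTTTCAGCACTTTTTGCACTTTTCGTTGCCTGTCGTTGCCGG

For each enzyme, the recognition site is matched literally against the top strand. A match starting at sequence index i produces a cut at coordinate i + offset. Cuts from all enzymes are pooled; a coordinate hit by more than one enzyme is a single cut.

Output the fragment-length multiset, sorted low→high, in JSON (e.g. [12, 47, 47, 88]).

Site scan:
  QalIV (GTAAA, off=1): starts [59, 128] → cuts [0, 60]
  FykIX (GCACTTT, off=2): starts [38, 45, 52, 67, 82, 93, 102] → cuts [40, 47, 54, 69, 84, 95, 104]
  DwuIX (CGTTGCC, off=0): starts [14, 21, 30, 74, 110, 120] → cuts [14, 21, 30, 74, 110, 120]

Pooled cuts: [0, 14, 21, 30, 40, 47, 54, 60, 69, 74, 84, 95, 104, 110, 120]

Fragments:
  0→14: 14 bp
  14→21: 7 bp
  21→30: 9 bp
  30→40: 10 bp
  40→47: 7 bp
  47→54: 7 bp
  54→60: 6 bp
  60→69: 9 bp
  69→74: 5 bp
  74→84: 10 bp
  84→95: 11 bp
  95→104: 9 bp
  104→110: 6 bp
  110→120: 10 bp
  120→0 (wrap): 129-120+0 = 9 bp

[5,6,6,7,7,7,9,9,9,9,10,10,10,11,14]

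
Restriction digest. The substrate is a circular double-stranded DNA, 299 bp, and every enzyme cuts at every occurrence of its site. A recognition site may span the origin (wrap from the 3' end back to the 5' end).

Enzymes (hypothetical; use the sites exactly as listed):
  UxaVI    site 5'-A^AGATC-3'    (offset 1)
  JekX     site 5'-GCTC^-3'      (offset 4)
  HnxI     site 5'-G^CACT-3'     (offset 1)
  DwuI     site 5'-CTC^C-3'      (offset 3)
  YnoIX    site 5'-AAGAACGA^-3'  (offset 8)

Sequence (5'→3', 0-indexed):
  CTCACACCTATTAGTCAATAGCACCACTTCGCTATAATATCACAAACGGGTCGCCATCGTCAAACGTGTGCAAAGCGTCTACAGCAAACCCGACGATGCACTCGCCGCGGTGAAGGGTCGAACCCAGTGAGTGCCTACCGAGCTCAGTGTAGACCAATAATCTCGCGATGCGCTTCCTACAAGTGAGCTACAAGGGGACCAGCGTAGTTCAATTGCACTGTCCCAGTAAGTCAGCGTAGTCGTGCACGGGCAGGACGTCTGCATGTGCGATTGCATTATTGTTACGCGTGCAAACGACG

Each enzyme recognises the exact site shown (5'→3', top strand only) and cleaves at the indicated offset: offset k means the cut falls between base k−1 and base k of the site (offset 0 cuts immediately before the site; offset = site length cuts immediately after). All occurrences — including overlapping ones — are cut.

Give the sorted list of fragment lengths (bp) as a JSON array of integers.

Site scan:
  UxaVI (AAGATC, off=1): no sites
  JekX GCTC/4: at [141, 298] ⇒ [3, 145]
  HnxI GCACT/1: at [97, 214] ⇒ [98, 215]
  DwuI (CTCC, off=3): no sites
  YnoIX (AAGAACGA, off=8): no sites

Pooled cuts: [3, 98, 145, 215]

Fragments:
  3→98: 95 bp
  98→145: 47 bp
  145→215: 70 bp
  215→3 (wrap): 299-215+3 = 87 bp

[47,70,87,95]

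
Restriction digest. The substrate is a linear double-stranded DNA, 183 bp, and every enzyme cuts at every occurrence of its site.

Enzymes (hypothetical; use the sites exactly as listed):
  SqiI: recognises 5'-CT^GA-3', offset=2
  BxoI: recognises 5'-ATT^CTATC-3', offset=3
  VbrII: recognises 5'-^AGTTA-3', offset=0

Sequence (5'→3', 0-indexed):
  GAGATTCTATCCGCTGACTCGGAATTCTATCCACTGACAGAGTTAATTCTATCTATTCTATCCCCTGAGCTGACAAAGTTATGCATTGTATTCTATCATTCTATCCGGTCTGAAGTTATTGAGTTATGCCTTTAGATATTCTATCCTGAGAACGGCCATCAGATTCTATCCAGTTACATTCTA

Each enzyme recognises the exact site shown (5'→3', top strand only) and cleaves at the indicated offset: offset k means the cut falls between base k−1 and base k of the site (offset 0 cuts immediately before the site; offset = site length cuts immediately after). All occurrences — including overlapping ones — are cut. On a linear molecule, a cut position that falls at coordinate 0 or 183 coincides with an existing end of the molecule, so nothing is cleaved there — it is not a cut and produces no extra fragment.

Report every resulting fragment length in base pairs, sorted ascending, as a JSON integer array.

[2,5,5,5,6,6,7,8,8,8,9,9,9,9,11,11,12,16,18,19]

Per-enzyme occurrences:
  SqiI (CTGA, off=2): starts [13, 33, 64, 69, 109, 145] → cuts [15, 35, 66, 71, 111, 147]
  BxoI (ATTCTATC, off=3): starts [3, 23, 45, 54, 89, 97, 137, 162] → cuts [6, 26, 48, 57, 92, 100, 140, 165]
  VbrII (AGTTA, off=0): starts [40, 76, 113, 121, 171] → cuts [40, 76, 113, 121, 171]

Pooled cuts: [6, 15, 26, 35, 40, 48, 57, 66, 71, 76, 92, 100, 111, 113, 121, 140, 147, 165, 171]

Fragment lengths:
  [0,6): 6 bp
  [6,15): 9 bp
  [15,26): 11 bp
  [26,35): 9 bp
  [35,40): 5 bp
  [40,48): 8 bp
  [48,57): 9 bp
  [57,66): 9 bp
  [66,71): 5 bp
  [71,76): 5 bp
  [76,92): 16 bp
  [92,100): 8 bp
  [100,111): 11 bp
  [111,113): 2 bp
  [113,121): 8 bp
  [121,140): 19 bp
  [140,147): 7 bp
  [147,165): 18 bp
  [165,171): 6 bp
  [171,183): 12 bp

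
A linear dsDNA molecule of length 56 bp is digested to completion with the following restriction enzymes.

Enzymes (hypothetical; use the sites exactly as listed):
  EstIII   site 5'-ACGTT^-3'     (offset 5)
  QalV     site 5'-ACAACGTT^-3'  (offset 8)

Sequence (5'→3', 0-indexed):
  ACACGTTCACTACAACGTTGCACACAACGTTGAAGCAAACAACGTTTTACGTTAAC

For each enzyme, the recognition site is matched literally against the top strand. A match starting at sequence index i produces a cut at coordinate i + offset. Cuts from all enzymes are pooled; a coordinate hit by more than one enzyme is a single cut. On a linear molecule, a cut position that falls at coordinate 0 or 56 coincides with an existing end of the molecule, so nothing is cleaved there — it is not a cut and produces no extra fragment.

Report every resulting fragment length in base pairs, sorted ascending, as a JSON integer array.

[3,7,7,12,12,15]

Scan for sites:
  EstIII ACGTT/5: at [2, 14, 26, 41, 48] ⇒ [7, 19, 31, 46, 53]
  QalV ACAACGTT/8: at [11, 23, 38] ⇒ [19, 31, 46]

All cut coordinates (distinct, sorted): [7, 19, 31, 46, 53]

Fragment lengths:
  [0,7): 7 bp
  [7,19): 12 bp
  [19,31): 12 bp
  [31,46): 15 bp
  [46,53): 7 bp
  [53,56): 3 bp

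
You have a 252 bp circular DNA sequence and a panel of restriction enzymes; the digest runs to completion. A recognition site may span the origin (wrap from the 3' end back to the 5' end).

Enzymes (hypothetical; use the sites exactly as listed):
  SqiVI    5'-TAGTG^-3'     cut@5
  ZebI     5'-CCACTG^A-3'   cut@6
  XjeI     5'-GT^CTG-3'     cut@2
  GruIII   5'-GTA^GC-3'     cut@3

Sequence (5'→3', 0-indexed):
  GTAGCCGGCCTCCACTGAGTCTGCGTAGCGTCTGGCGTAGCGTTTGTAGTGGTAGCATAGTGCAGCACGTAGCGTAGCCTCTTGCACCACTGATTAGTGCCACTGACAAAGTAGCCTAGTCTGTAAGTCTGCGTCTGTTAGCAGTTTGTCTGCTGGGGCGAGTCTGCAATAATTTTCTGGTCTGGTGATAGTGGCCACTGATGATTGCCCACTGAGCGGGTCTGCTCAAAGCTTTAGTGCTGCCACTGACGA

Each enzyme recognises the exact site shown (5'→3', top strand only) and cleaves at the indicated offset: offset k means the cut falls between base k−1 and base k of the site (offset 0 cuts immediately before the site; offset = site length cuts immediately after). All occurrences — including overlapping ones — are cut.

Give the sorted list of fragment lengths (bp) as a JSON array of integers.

[3,3,4,5,6,6,7,7,7,7,7,7,8,8,8,8,9,9,12,12,14,14,14,15,16,18,18]

Per-enzyme occurrences:
  SqiVI (TAGTG, off=5): starts [46, 57, 94, 188, 234] → cuts [51, 62, 99, 193, 239]
  ZebI (CCACTGA, off=6): starts [11, 86, 99, 194, 208, 242] → cuts [17, 92, 105, 200, 214, 248]
  XjeI (GTCTG, off=2): starts [18, 29, 118, 126, 132, 147, 161, 179, 219] → cuts [20, 31, 120, 128, 134, 149, 163, 181, 221]
  GruIII (GTAGC, off=3): starts [0, 24, 36, 51, 68, 73, 110] → cuts [3, 27, 39, 54, 71, 76, 113]

Pooled cuts: [3, 17, 20, 27, 31, 39, 51, 54, 62, 71, 76, 92, 99, 105, 113, 120, 128, 134, 149, 163, 181, 193, 200, 214, 221, 239, 248]

Fragment lengths:
  3→17: 14 bp
  17→20: 3 bp
  20→27: 7 bp
  27→31: 4 bp
  31→39: 8 bp
  39→51: 12 bp
  51→54: 3 bp
  54→62: 8 bp
  62→71: 9 bp
  71→76: 5 bp
  76→92: 16 bp
  92→99: 7 bp
  99→105: 6 bp
  105→113: 8 bp
  113→120: 7 bp
  120→128: 8 bp
  128→134: 6 bp
  134→149: 15 bp
  149→163: 14 bp
  163→181: 18 bp
  181→193: 12 bp
  193→200: 7 bp
  200→214: 14 bp
  214→221: 7 bp
  221→239: 18 bp
  239→248: 9 bp
  248→3 (wrap): 252-248+3 = 7 bp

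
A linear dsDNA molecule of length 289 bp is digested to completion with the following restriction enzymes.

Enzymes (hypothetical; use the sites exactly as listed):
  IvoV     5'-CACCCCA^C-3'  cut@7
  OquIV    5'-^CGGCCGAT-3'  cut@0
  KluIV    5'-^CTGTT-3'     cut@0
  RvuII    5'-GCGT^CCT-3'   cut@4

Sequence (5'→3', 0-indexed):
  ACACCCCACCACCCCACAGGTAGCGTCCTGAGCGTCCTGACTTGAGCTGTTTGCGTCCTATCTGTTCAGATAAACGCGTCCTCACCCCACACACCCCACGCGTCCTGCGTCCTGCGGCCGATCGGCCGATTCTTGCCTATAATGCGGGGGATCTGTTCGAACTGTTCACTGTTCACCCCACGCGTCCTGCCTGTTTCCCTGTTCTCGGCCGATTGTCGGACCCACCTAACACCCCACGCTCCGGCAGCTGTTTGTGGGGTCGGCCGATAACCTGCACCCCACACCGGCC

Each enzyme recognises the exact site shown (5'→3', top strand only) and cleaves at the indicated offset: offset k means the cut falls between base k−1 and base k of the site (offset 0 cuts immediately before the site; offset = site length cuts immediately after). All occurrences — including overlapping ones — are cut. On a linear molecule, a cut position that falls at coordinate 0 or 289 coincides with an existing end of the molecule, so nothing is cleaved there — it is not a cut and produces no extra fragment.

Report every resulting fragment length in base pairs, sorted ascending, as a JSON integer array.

[4,5,5,5,5,7,7,7,8,8,8,8,8,9,9,9,10,10,10,11,11,12,13,18,21,30,31]

Per-enzyme occurrences:
  IvoV CACCCCAC/7: at [1, 9, 82, 91, 173, 229, 274] ⇒ [8, 16, 89, 98, 180, 236, 281]
  OquIV CGGCCGAT/0: at [114, 122, 205, 260] ⇒ [114, 122, 205, 260]
  KluIV CTGTT/0: at [46, 61, 152, 161, 168, 190, 198, 247] ⇒ [46, 61, 152, 161, 168, 190, 198, 247]
  RvuII GCGTCCT/4: at [22, 31, 52, 75, 99, 106, 181] ⇒ [26, 35, 56, 79, 103, 110, 185]

All cut coordinates (distinct, sorted): [8, 16, 26, 35, 46, 56, 61, 79, 89, 98, 103, 110, 114, 122, 152, 161, 168, 180, 185, 190, 198, 205, 236, 247, 260, 281]

Fragments:
  [0,8): 8 bp
  [8,16): 8 bp
  [16,26): 10 bp
  [26,35): 9 bp
  [35,46): 11 bp
  [46,56): 10 bp
  [56,61): 5 bp
  [61,79): 18 bp
  [79,89): 10 bp
  [89,98): 9 bp
  [98,103): 5 bp
  [103,110): 7 bp
  [110,114): 4 bp
  [114,122): 8 bp
  [122,152): 30 bp
  [152,161): 9 bp
  [161,168): 7 bp
  [168,180): 12 bp
  [180,185): 5 bp
  [185,190): 5 bp
  [190,198): 8 bp
  [198,205): 7 bp
  [205,236): 31 bp
  [236,247): 11 bp
  [247,260): 13 bp
  [260,281): 21 bp
  [281,289): 8 bp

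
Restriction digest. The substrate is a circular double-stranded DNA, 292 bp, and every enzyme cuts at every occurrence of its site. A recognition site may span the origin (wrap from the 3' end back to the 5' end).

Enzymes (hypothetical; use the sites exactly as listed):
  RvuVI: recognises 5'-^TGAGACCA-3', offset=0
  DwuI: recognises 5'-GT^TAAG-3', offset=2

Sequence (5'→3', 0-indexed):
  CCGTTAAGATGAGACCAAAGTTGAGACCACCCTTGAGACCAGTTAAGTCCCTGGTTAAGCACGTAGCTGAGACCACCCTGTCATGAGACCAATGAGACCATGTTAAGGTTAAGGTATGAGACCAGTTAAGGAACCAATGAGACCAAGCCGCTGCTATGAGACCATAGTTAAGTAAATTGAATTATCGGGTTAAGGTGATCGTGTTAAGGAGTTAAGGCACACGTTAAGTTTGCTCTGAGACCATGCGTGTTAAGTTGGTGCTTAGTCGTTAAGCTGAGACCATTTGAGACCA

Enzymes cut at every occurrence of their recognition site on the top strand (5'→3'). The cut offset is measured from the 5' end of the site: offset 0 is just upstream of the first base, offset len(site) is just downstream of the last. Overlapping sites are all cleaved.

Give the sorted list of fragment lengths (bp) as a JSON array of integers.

[5,5,6,7,8,9,10,10,10,11,11,11,12,12,12,12,12,12,12,14,15,16,19,19,22]

Scan for sites:
  RvuVI TGAGACCA/0: at [9, 21, 33, 67, 83, 92, 116, 137, 156, 235, 274, 284] ⇒ [9, 21, 33, 67, 83, 92, 116, 137, 156, 235, 274, 284]
  DwuI GTTAAG/2: at [2, 41, 53, 101, 107, 124, 166, 188, 202, 210, 222, 248, 267] ⇒ [4, 43, 55, 103, 109, 126, 168, 190, 204, 212, 224, 250, 269]

Pooled cuts: [4, 9, 21, 33, 43, 55, 67, 83, 92, 103, 109, 116, 126, 137, 156, 168, 190, 204, 212, 224, 235, 250, 269, 274, 284]

Fragment lengths:
  4→9: 5 bp
  9→21: 12 bp
  21→33: 12 bp
  33→43: 10 bp
  43→55: 12 bp
  55→67: 12 bp
  67→83: 16 bp
  83→92: 9 bp
  92→103: 11 bp
  103→109: 6 bp
  109→116: 7 bp
  116→126: 10 bp
  126→137: 11 bp
  137→156: 19 bp
  156→168: 12 bp
  168→190: 22 bp
  190→204: 14 bp
  204→212: 8 bp
  212→224: 12 bp
  224→235: 11 bp
  235→250: 15 bp
  250→269: 19 bp
  269→274: 5 bp
  274→284: 10 bp
  284→4 (wrap): 292-284+4 = 12 bp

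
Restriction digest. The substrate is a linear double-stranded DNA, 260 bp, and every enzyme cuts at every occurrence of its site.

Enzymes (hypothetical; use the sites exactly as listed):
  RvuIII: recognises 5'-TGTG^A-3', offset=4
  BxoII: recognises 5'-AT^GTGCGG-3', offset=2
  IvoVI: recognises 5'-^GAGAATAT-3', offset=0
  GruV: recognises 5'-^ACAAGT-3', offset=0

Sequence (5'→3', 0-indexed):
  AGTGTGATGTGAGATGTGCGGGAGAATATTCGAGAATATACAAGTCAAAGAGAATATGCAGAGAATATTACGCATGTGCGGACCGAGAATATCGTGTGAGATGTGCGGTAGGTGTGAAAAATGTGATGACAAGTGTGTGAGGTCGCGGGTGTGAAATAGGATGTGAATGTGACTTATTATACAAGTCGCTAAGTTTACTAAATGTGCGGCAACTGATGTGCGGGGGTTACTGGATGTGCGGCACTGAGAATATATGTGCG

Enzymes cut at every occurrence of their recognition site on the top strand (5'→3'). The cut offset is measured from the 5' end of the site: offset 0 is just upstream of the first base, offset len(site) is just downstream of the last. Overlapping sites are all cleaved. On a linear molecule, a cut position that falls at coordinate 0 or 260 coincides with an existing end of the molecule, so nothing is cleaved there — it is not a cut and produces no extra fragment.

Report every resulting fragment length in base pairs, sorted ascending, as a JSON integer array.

Per-enzyme occurrences:
  RvuIII TGTGA/4: at [2, 7, 94, 112, 121, 135, 149, 161, 167] ⇒ [6, 11, 98, 116, 125, 139, 153, 165, 171]
  BxoII ATGTGCGG/2: at [13, 73, 100, 201, 215, 233] ⇒ [15, 75, 102, 203, 217, 235]
  IvoVI GAGAATAT/0: at [21, 31, 49, 60, 84, 245] ⇒ [21, 31, 49, 60, 84, 245]
  GruV ACAAGT/0: at [39, 128, 180] ⇒ [39, 128, 180]

Pooled cuts: [6, 11, 15, 21, 31, 39, 49, 60, 75, 84, 98, 102, 116, 125, 128, 139, 153, 165, 171, 180, 203, 217, 235, 245]

Fragment lengths:
  [0,6): 6 bp
  [6,11): 5 bp
  [11,15): 4 bp
  [15,21): 6 bp
  [21,31): 10 bp
  [31,39): 8 bp
  [39,49): 10 bp
  [49,60): 11 bp
  [60,75): 15 bp
  [75,84): 9 bp
  [84,98): 14 bp
  [98,102): 4 bp
  [102,116): 14 bp
  [116,125): 9 bp
  [125,128): 3 bp
  [128,139): 11 bp
  [139,153): 14 bp
  [153,165): 12 bp
  [165,171): 6 bp
  [171,180): 9 bp
  [180,203): 23 bp
  [203,217): 14 bp
  [217,235): 18 bp
  [235,245): 10 bp
  [245,260): 15 bp

[3,4,4,5,6,6,6,8,9,9,9,10,10,10,11,11,12,14,14,14,14,15,15,18,23]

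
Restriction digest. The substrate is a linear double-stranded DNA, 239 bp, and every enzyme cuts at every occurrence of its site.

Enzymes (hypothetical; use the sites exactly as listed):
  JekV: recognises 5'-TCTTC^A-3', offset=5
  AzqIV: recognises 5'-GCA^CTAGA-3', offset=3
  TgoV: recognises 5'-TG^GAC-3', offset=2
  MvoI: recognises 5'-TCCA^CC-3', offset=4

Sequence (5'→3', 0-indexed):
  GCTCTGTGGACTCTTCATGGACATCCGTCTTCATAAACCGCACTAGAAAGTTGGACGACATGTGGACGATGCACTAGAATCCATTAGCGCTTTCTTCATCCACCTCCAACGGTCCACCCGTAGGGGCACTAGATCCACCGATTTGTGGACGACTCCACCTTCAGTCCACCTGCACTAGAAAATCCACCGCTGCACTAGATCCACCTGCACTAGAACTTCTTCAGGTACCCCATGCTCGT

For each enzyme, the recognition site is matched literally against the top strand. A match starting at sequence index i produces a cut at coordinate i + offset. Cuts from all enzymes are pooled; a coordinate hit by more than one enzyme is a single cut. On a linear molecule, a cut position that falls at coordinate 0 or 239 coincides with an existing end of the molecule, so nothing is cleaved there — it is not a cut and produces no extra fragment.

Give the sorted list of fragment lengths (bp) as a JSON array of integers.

Scan for sites:
  JekV (TCTTCA, off=5): starts [11, 27, 92, 217] → cuts [16, 32, 97, 222]
  AzqIV (GCACTAGA, off=3): starts [39, 70, 125, 171, 191, 206] → cuts [42, 73, 128, 174, 194, 209]
  TgoV (TGGAC, off=2): starts [6, 17, 51, 62, 145] → cuts [8, 19, 53, 64, 147]
  MvoI (TCCACC, off=4): starts [98, 112, 133, 153, 164, 182, 199] → cuts [102, 116, 137, 157, 168, 186, 203]

Pooled cuts: [8, 16, 19, 32, 42, 53, 64, 73, 97, 102, 116, 128, 137, 147, 157, 168, 174, 186, 194, 203, 209, 222]

Fragments:
  [0,8): 8 bp
  [8,16): 8 bp
  [16,19): 3 bp
  [19,32): 13 bp
  [32,42): 10 bp
  [42,53): 11 bp
  [53,64): 11 bp
  [64,73): 9 bp
  [73,97): 24 bp
  [97,102): 5 bp
  [102,116): 14 bp
  [116,128): 12 bp
  [128,137): 9 bp
  [137,147): 10 bp
  [147,157): 10 bp
  [157,168): 11 bp
  [168,174): 6 bp
  [174,186): 12 bp
  [186,194): 8 bp
  [194,203): 9 bp
  [203,209): 6 bp
  [209,222): 13 bp
  [222,239): 17 bp

[3,5,6,6,8,8,8,9,9,9,10,10,10,11,11,11,12,12,13,13,14,17,24]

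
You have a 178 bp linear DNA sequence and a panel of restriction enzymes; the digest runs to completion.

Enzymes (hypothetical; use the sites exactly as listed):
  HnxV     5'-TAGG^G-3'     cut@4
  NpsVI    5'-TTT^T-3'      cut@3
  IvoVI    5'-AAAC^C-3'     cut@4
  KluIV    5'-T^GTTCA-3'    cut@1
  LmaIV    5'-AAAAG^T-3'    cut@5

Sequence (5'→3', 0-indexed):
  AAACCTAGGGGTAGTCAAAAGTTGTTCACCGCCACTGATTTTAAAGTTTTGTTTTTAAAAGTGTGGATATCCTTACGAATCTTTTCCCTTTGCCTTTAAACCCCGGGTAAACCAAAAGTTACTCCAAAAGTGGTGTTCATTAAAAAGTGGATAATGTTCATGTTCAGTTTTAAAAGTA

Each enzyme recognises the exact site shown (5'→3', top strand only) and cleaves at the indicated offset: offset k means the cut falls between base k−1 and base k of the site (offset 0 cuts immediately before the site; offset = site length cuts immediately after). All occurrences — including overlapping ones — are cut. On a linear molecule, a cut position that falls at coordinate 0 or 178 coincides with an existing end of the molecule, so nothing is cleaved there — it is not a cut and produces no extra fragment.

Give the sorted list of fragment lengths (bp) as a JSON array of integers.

[1,2,2,4,4,5,5,6,6,6,6,8,8,9,11,12,12,13,17,18,23]

Per-enzyme occurrences:
  HnxV TAGGG/4: at [5] ⇒ [9]
  NpsVI TTTT/3: at [38, 46, 51, 52, 81, 167] ⇒ [41, 49, 54, 55, 84, 170]
  IvoVI AAACC/4: at [0, 97, 108] ⇒ [4, 101, 112]
  KluIV TGTTCA/1: at [22, 133, 154, 160] ⇒ [23, 134, 155, 161]
  LmaIV AAAAGT/5: at [16, 56, 113, 125, 142, 171] ⇒ [21, 61, 118, 130, 147, 176]

Pooled cuts: [4, 9, 21, 23, 41, 49, 54, 55, 61, 84, 101, 112, 118, 130, 134, 147, 155, 161, 170, 176]

Fragment lengths:
  [0,4): 4 bp
  [4,9): 5 bp
  [9,21): 12 bp
  [21,23): 2 bp
  [23,41): 18 bp
  [41,49): 8 bp
  [49,54): 5 bp
  [54,55): 1 bp
  [55,61): 6 bp
  [61,84): 23 bp
  [84,101): 17 bp
  [101,112): 11 bp
  [112,118): 6 bp
  [118,130): 12 bp
  [130,134): 4 bp
  [134,147): 13 bp
  [147,155): 8 bp
  [155,161): 6 bp
  [161,170): 9 bp
  [170,176): 6 bp
  [176,178): 2 bp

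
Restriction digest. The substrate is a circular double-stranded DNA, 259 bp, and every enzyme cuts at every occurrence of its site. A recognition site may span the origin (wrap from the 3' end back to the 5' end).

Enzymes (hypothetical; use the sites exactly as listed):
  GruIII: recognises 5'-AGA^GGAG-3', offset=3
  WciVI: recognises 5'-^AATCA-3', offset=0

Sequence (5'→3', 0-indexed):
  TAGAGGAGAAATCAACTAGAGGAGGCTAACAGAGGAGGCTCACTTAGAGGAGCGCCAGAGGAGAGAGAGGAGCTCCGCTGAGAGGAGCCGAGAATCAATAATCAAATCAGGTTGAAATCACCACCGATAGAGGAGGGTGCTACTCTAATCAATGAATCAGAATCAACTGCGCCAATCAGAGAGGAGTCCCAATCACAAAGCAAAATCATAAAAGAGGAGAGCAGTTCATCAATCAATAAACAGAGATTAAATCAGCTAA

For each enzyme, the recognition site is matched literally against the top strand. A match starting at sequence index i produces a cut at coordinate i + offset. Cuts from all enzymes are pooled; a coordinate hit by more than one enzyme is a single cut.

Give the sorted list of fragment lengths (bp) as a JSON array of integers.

[5,5,6,7,8,8,9,9,9,11,11,11,12,13,13,13,14,15,15,15,15,16,19]

Scan for sites:
  GruIII AGAGGAG/3: at [1, 17, 30, 45, 56, 65, 80, 128, 179, 212] ⇒ [4, 20, 33, 48, 59, 68, 83, 131, 182, 215]
  WciVI AATCA/0: at [9, 92, 99, 104, 115, 146, 154, 160, 173, 190, 203, 230, 249] ⇒ [9, 92, 99, 104, 115, 146, 154, 160, 173, 190, 203, 230, 249]

All cut coordinates (distinct, sorted): [4, 9, 20, 33, 48, 59, 68, 83, 92, 99, 104, 115, 131, 146, 154, 160, 173, 182, 190, 203, 215, 230, 249]

Fragments:
  4→9: 5 bp
  9→20: 11 bp
  20→33: 13 bp
  33→48: 15 bp
  48→59: 11 bp
  59→68: 9 bp
  68→83: 15 bp
  83→92: 9 bp
  92→99: 7 bp
  99→104: 5 bp
  104→115: 11 bp
  115→131: 16 bp
  131→146: 15 bp
  146→154: 8 bp
  154→160: 6 bp
  160→173: 13 bp
  173→182: 9 bp
  182→190: 8 bp
  190→203: 13 bp
  203→215: 12 bp
  215→230: 15 bp
  230→249: 19 bp
  249→4 (wrap): 259-249+4 = 14 bp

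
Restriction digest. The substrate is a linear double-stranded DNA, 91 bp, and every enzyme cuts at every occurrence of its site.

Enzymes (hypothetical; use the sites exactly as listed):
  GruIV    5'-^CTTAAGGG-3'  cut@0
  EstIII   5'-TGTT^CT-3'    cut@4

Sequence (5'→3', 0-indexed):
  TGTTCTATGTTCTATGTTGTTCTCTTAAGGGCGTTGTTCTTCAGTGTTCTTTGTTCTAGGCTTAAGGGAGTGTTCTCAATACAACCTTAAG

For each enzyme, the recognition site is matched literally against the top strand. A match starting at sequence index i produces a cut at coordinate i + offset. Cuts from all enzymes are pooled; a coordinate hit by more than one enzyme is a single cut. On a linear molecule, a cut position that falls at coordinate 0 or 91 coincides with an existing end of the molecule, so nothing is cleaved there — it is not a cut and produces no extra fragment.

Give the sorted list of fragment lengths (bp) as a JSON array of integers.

Per-enzyme occurrences:
  GruIV CTTAAGGG/0: at [23, 60] ⇒ [23, 60]
  EstIII TGTTCT/4: at [0, 7, 17, 34, 44, 51, 70] ⇒ [4, 11, 21, 38, 48, 55, 74]

Pooled cuts: [4, 11, 21, 23, 38, 48, 55, 60, 74]

Fragments:
  [0,4): 4 bp
  [4,11): 7 bp
  [11,21): 10 bp
  [21,23): 2 bp
  [23,38): 15 bp
  [38,48): 10 bp
  [48,55): 7 bp
  [55,60): 5 bp
  [60,74): 14 bp
  [74,91): 17 bp

[2,4,5,7,7,10,10,14,15,17]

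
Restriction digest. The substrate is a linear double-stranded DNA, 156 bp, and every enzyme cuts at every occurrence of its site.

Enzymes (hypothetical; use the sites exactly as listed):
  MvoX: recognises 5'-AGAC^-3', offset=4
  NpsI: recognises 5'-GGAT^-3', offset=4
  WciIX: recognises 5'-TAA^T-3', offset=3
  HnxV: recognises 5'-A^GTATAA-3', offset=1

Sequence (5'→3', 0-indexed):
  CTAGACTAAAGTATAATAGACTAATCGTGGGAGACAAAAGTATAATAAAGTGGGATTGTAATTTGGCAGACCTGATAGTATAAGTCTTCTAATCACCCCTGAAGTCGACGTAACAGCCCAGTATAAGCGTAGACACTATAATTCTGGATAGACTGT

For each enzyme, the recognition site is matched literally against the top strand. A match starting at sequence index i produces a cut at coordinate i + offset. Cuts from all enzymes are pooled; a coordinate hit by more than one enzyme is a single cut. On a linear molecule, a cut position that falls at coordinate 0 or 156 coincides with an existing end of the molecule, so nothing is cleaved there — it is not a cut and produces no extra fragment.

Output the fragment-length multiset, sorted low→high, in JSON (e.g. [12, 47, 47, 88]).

[3,3,4,4,4,5,5,6,6,6,6,7,8,10,11,11,14,15,28]

Per-enzyme occurrences:
  MvoX AGAC/4: at [2, 17, 31, 67, 130, 149] ⇒ [6, 21, 35, 71, 134, 153]
  NpsI GGAT/4: at [52, 145] ⇒ [56, 149]
  WciIX TAAT/3: at [13, 21, 42, 58, 89, 138] ⇒ [16, 24, 45, 61, 92, 141]
  HnxV AGTATAA/1: at [9, 38, 76, 119] ⇒ [10, 39, 77, 120]

All cut coordinates (distinct, sorted): [6, 10, 16, 21, 24, 35, 39, 45, 56, 61, 71, 77, 92, 120, 134, 141, 149, 153]

Fragment lengths:
  [0,6): 6 bp
  [6,10): 4 bp
  [10,16): 6 bp
  [16,21): 5 bp
  [21,24): 3 bp
  [24,35): 11 bp
  [35,39): 4 bp
  [39,45): 6 bp
  [45,56): 11 bp
  [56,61): 5 bp
  [61,71): 10 bp
  [71,77): 6 bp
  [77,92): 15 bp
  [92,120): 28 bp
  [120,134): 14 bp
  [134,141): 7 bp
  [141,149): 8 bp
  [149,153): 4 bp
  [153,156): 3 bp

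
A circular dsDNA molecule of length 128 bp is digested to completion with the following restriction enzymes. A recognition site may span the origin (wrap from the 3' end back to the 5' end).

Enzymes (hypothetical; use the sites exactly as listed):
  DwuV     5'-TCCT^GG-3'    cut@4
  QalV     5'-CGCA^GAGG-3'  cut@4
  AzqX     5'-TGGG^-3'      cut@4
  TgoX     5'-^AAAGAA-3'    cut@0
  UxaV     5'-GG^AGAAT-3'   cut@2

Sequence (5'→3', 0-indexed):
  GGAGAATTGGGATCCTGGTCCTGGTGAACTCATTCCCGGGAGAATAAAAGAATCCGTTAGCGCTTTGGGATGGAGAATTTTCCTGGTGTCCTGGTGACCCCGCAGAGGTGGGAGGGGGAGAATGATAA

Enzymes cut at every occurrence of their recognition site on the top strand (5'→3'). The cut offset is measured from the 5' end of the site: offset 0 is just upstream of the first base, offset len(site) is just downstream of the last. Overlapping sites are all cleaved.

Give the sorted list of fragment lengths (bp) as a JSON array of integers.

[4,5,6,6,6,8,8,9,11,12,12,18,23]

Site scan:
  DwuV TCCTGG/4: at [12, 18, 80, 88] ⇒ [16, 22, 84, 92]
  QalV CGCAGAGG/4: at [100] ⇒ [104]
  AzqX TGGG/4: at [7, 65, 108] ⇒ [11, 69, 112]
  TgoX AAAGAA/0: at [46] ⇒ [46]
  UxaV GGAGAAT/2: at [0, 38, 71, 116] ⇒ [2, 40, 73, 118]

All cut coordinates (distinct, sorted): [2, 11, 16, 22, 40, 46, 69, 73, 84, 92, 104, 112, 118]

Fragments:
  2→11: 9 bp
  11→16: 5 bp
  16→22: 6 bp
  22→40: 18 bp
  40→46: 6 bp
  46→69: 23 bp
  69→73: 4 bp
  73→84: 11 bp
  84→92: 8 bp
  92→104: 12 bp
  104→112: 8 bp
  112→118: 6 bp
  118→2 (wrap): 128-118+2 = 12 bp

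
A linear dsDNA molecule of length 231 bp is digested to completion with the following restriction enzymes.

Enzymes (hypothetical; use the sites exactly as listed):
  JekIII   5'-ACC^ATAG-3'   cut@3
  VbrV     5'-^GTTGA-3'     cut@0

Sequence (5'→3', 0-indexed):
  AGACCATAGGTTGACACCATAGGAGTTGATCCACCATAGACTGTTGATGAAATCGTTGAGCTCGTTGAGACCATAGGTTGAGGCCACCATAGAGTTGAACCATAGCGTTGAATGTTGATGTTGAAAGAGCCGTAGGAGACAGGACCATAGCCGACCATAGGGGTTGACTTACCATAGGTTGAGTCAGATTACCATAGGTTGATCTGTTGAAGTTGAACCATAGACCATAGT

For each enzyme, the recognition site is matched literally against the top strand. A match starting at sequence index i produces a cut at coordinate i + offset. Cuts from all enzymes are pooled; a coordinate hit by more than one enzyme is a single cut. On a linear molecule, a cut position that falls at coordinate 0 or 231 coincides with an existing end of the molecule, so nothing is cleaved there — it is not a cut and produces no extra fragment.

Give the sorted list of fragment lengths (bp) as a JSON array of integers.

[4,4,4,4,5,5,5,5,6,6,6,6,7,7,7,8,8,8,9,9,9,10,11,11,12,12,16,27]

Scan for sites:
  JekIII ACCATAG/3: at [2, 15, 32, 69, 85, 98, 143, 153, 170, 190, 216, 223] ⇒ [5, 18, 35, 72, 88, 101, 146, 156, 173, 193, 219, 226]
  VbrV GTTGA/0: at [9, 24, 42, 54, 63, 76, 93, 106, 113, 119, 162, 177, 197, 205, 211] ⇒ [9, 24, 42, 54, 63, 76, 93, 106, 113, 119, 162, 177, 197, 205, 211]

Pooled cuts: [5, 9, 18, 24, 35, 42, 54, 63, 72, 76, 88, 93, 101, 106, 113, 119, 146, 156, 162, 173, 177, 193, 197, 205, 211, 219, 226]

Fragment lengths:
  [0,5): 5 bp
  [5,9): 4 bp
  [9,18): 9 bp
  [18,24): 6 bp
  [24,35): 11 bp
  [35,42): 7 bp
  [42,54): 12 bp
  [54,63): 9 bp
  [63,72): 9 bp
  [72,76): 4 bp
  [76,88): 12 bp
  [88,93): 5 bp
  [93,101): 8 bp
  [101,106): 5 bp
  [106,113): 7 bp
  [113,119): 6 bp
  [119,146): 27 bp
  [146,156): 10 bp
  [156,162): 6 bp
  [162,173): 11 bp
  [173,177): 4 bp
  [177,193): 16 bp
  [193,197): 4 bp
  [197,205): 8 bp
  [205,211): 6 bp
  [211,219): 8 bp
  [219,226): 7 bp
  [226,231): 5 bp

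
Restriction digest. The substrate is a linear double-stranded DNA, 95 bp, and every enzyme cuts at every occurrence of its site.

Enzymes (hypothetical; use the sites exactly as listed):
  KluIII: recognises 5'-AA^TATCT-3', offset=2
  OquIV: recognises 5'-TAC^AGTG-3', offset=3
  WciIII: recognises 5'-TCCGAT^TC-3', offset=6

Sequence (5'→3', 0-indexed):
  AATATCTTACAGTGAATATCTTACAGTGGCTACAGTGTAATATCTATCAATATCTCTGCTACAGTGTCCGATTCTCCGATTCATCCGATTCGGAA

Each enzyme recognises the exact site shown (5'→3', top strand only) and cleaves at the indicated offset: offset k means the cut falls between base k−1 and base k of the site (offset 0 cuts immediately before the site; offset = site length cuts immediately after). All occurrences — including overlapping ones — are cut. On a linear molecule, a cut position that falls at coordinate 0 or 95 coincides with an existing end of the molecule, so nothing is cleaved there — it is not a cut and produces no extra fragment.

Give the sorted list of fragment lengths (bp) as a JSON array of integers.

[2,6,6,7,8,8,8,9,9,10,10,12]

Scan for sites:
  KluIII AATATCT/2: at [0, 14, 38, 48] ⇒ [2, 16, 40, 50]
  OquIV TACAGTG/3: at [7, 21, 30, 59] ⇒ [10, 24, 33, 62]
  WciIII TCCGATTC/6: at [66, 74, 83] ⇒ [72, 80, 89]

All cut coordinates (distinct, sorted): [2, 10, 16, 24, 33, 40, 50, 62, 72, 80, 89]

Fragment lengths:
  [0,2): 2 bp
  [2,10): 8 bp
  [10,16): 6 bp
  [16,24): 8 bp
  [24,33): 9 bp
  [33,40): 7 bp
  [40,50): 10 bp
  [50,62): 12 bp
  [62,72): 10 bp
  [72,80): 8 bp
  [80,89): 9 bp
  [89,95): 6 bp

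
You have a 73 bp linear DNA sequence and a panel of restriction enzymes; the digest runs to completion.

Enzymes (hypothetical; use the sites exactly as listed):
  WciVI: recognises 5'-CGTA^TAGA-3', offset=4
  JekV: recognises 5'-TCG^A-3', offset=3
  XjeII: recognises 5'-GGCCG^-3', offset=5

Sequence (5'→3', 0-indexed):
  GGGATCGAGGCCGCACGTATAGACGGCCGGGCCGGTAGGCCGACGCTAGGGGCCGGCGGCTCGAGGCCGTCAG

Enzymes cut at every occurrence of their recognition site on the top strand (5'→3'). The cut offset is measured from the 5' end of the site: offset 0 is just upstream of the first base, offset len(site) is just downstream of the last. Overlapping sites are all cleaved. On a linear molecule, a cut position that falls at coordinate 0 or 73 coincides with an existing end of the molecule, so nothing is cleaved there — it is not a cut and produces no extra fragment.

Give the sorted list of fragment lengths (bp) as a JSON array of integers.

Scan for sites:
  WciVI CGTATAGA/4: at [15] ⇒ [19]
  JekV TCGA/3: at [4, 60] ⇒ [7, 63]
  XjeII GGCCG/5: at [8, 24, 29, 37, 50, 64] ⇒ [13, 29, 34, 42, 55, 69]

Pooled cuts: [7, 13, 19, 29, 34, 42, 55, 63, 69]

Fragment lengths:
  [0,7): 7 bp
  [7,13): 6 bp
  [13,19): 6 bp
  [19,29): 10 bp
  [29,34): 5 bp
  [34,42): 8 bp
  [42,55): 13 bp
  [55,63): 8 bp
  [63,69): 6 bp
  [69,73): 4 bp

[4,5,6,6,6,7,8,8,10,13]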